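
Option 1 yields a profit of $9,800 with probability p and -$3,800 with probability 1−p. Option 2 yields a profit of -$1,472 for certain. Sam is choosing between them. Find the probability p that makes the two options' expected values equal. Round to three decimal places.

p = 0.171

p·9800 + (1−p)·(-3800) = -1472
13600p − 3800 = -1472
p = (-1472 + 3800) / 13600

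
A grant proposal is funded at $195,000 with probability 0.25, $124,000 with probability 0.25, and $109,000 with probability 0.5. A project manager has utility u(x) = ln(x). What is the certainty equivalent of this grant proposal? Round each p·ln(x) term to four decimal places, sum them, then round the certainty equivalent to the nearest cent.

$130,196.48

E[u] = 0.25·ln(195000) + 0.25·ln(124000) + 0.5·ln(109000) = 3.0452 + 2.9320 + 5.7996 = 11.7768
CE = e^11.7768 ≈ 130196.48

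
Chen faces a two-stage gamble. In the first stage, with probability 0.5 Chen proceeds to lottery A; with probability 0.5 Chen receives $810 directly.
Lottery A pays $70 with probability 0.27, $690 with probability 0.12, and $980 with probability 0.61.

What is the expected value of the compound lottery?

$754.75

EV(A) = 0.27 × 70 + 0.12 × 690 + 0.61 × 980 = 18.9 + 82.8 + 597.8 = 699.5
Branch B: 810 (certain)
Overall = 0.5 × 699.5 + 0.5 × 810 = 349.75 + 405 = 754.75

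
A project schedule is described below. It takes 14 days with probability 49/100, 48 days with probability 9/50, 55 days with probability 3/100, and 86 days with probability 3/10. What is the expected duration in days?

EV = 49/100 × 14 + 9/50 × 48 + 3/100 × 55 + 3/10 × 86 = 6.86 + 8.64 + 1.65 + 25.8 = 42.95

42.95 days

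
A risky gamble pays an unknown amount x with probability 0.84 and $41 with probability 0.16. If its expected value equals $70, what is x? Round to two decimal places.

0.84·x + 0.16·41 = 70
0.84·x = 70 − 6.56 = 63.44
x = 63.44 / 0.84 = 75.5238

x = $75.52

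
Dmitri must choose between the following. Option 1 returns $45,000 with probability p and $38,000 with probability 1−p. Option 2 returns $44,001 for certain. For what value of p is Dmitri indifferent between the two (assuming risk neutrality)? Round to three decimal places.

p·45000 + (1−p)·38000 = 44001
7000p + 38000 = 44001
p = (44001 − 38000) / 7000

p = 0.857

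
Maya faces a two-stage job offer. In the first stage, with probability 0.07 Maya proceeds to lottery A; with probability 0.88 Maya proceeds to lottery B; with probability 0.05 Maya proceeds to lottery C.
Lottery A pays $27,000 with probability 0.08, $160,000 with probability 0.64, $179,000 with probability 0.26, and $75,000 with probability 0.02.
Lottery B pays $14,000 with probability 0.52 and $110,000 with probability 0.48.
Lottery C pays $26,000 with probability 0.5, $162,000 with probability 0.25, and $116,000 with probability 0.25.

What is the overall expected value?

EV(A) = 0.08 × 27000 + 0.64 × 160000 + 0.26 × 179000 + 0.02 × 75000 = 2160 + 102400 + 46540 + 1500 = 152600
EV(B) = 0.52 × 14000 + 0.48 × 110000 = 7280 + 52800 = 60080
EV(C) = 0.5 × 26000 + 0.25 × 162000 + 0.25 × 116000 = 13000 + 40500 + 29000 = 82500
Overall = 0.07 × 152600 + 0.88 × 60080 + 0.05 × 82500 = 10682 + 52870.4 + 4125 = 67677.4

$67,677.40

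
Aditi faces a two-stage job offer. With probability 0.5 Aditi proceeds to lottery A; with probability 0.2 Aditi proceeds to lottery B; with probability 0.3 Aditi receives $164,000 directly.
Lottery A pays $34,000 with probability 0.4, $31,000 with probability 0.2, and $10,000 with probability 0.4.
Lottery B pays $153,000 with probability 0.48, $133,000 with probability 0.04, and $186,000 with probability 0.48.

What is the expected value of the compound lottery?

$94,708

EV(A) = 0.4 × 34000 + 0.2 × 31000 + 0.4 × 10000 = 13600 + 6200 + 4000 = 23800
EV(B) = 0.48 × 153000 + 0.04 × 133000 + 0.48 × 186000 = 73440 + 5320 + 89280 = 168040
Branch C: 164000 (certain)
Overall = 0.5 × 23800 + 0.2 × 168040 + 0.3 × 164000 = 11900 + 33608 + 49200 = 94708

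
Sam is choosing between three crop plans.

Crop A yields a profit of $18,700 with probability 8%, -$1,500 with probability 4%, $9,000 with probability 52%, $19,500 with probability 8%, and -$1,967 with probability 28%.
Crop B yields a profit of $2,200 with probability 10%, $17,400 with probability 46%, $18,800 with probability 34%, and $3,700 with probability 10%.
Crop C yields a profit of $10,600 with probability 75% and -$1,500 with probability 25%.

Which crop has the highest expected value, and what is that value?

Crop A = 0.08 × 18700 + 0.04 × (-1500) + 0.52 × 9000 + 0.08 × 19500 + 0.28 × (-1967) = 1496 − 60 + 4680 + 1560 − 550.76 = 7125.24
Crop B = 0.1 × 2200 + 0.46 × 17400 + 0.34 × 18800 + 0.1 × 3700 = 220 + 8004 + 6392 + 370 = 14986
Crop C = 0.75 × 10600 + 0.25 × (-1500) = 7950 − 375 = 7575

Crop B ($14,986)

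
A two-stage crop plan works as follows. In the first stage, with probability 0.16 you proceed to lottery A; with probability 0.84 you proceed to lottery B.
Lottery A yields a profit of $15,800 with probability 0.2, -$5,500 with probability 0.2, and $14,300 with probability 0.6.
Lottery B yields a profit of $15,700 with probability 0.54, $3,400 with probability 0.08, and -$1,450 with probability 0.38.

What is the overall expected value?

$8,589.56

EV(A) = 0.2 × 15800 + 0.2 × (-5500) + 0.6 × 14300 = 3160 − 1100 + 8580 = 10640
EV(B) = 0.54 × 15700 + 0.08 × 3400 + 0.38 × (-1450) = 8478 + 272 − 551 = 8199
Overall = 0.16 × 10640 + 0.84 × 8199 = 1702.4 + 6887.16 = 8589.56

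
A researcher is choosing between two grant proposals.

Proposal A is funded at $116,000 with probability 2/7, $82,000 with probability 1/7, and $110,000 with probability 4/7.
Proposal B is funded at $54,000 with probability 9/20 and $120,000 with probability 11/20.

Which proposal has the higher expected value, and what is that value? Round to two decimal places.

Proposal A = 2/7 × 116000 + 1/7 × 82000 + 4/7 × 110000 = 33142.8571 + 11714.2857 + 62857.1429 = 107714.2857
Proposal B = 9/20 × 54000 + 11/20 × 120000 = 24300 + 66000 = 90300

Proposal A ($107,714.29)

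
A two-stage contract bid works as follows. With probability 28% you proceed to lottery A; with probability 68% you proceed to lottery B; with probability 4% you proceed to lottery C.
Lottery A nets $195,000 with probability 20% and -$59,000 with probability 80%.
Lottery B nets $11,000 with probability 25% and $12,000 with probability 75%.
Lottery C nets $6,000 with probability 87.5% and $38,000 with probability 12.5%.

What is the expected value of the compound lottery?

$6,094

EV(A) = 0.2 × 195000 + 0.8 × (-59000) = 39000 − 47200 = -8200
EV(B) = 0.25 × 11000 + 0.75 × 12000 = 2750 + 9000 = 11750
EV(C) = 0.875 × 6000 + 0.125 × 38000 = 5250 + 4750 = 10000
Overall = 0.28 × (-8200) + 0.68 × 11750 + 0.04 × 10000 = -2296 + 7990 + 400 = 6094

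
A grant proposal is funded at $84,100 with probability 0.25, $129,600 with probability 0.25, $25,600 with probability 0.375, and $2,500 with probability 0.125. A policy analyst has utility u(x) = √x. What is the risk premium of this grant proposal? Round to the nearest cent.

E[u] = 0.25·√84100 + 0.25·√129600 + 0.375·√25600 + 0.125·√2500 = 0.25·290 + 0.25·360 + 0.375·160 + 0.125·50 = 228.75
CE = (228.75)² = 52326.5625
Risk premium = EV − CE = 63337.5 − 52326.5625 = 11010.9375

$11,010.94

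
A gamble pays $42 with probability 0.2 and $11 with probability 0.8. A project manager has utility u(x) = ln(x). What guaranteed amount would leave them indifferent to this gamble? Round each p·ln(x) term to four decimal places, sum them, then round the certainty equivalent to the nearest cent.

E[u] = 0.2·ln(42) + 0.8·ln(11) = 0.7475 + 1.9183 = 2.6658
CE = e^2.6658 ≈ 14.38

$14.38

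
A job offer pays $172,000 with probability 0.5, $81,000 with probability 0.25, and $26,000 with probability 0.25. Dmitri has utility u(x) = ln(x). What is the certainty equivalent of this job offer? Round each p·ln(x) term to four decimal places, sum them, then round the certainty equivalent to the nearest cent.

$88,849.57

E[u] = 0.5·ln(172000) + 0.25·ln(81000) + 0.25·ln(26000) = 6.0276 + 2.8256 + 2.5415 = 11.3947
CE = e^11.3947 ≈ 88849.57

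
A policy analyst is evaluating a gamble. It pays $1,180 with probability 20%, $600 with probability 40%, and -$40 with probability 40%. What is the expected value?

$460

EV = 0.2 × 1180 + 0.4 × 600 + 0.4 × (-40) = 236 + 240 − 16 = 460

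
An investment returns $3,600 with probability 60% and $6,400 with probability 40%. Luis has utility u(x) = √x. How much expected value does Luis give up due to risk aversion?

$96

E[u] = 0.6·√3600 + 0.4·√6400 = 0.6·60 + 0.4·80 = 68
CE = (68)² = 4624
Risk premium = EV − CE = 4720 − 4624 = 96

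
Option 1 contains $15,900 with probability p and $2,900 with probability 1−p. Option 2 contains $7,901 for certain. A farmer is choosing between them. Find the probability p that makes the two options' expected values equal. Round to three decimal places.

p·15900 + (1−p)·2900 = 7901
13000p + 2900 = 7901
p = (7901 − 2900) / 13000

p = 0.385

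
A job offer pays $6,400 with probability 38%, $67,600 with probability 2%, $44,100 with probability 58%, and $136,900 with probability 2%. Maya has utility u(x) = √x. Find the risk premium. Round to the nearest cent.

E[u] = 0.38·√6400 + 0.02·√67600 + 0.58·√44100 + 0.02·√136900 = 0.38·80 + 0.02·260 + 0.58·210 + 0.02·370 = 164.8
CE = (164.8)² = 27159.04
Risk premium = EV − CE = 32100 − 27159.04 = 4940.96

$4,940.96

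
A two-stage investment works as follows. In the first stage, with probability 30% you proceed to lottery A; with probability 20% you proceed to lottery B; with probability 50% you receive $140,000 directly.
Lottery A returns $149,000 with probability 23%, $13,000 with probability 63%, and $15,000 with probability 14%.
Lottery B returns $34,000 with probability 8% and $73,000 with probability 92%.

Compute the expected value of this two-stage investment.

$97,344

EV(A) = 0.23 × 149000 + 0.63 × 13000 + 0.14 × 15000 = 34270 + 8190 + 2100 = 44560
EV(B) = 0.08 × 34000 + 0.92 × 73000 = 2720 + 67160 = 69880
Branch C: 140000 (certain)
Overall = 0.3 × 44560 + 0.2 × 69880 + 0.5 × 140000 = 13368 + 13976 + 70000 = 97344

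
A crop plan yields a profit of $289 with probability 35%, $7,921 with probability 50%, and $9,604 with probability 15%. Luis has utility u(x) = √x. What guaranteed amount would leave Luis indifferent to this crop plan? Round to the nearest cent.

E[u] = 0.35·√289 + 0.5·√7921 + 0.15·√9604 = 0.35·17 + 0.5·89 + 0.15·98 = 65.15
CE = (65.15)² = 4244.5225

$4,244.52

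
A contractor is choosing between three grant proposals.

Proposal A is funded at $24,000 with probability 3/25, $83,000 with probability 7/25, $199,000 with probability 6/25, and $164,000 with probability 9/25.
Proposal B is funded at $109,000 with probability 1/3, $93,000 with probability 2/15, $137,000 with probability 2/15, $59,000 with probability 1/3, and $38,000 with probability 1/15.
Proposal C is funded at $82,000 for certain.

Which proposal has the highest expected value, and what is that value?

Proposal A ($132,920)

Proposal A = 3/25 × 24000 + 7/25 × 83000 + 6/25 × 199000 + 9/25 × 164000 = 2880 + 23240 + 47760 + 59040 = 132920
Proposal B = 1/3 × 109000 + 2/15 × 93000 + 2/15 × 137000 + 1/3 × 59000 + 1/15 × 38000 = 36333.3333 + 12400 + 18266.6667 + 19666.6667 + 2533.3333 = 89200
Proposal C: 82000 (certain)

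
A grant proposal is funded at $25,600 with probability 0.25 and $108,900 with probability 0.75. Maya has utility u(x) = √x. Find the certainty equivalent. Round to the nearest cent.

E[u] = 0.25·√25600 + 0.75·√108900 = 0.25·160 + 0.75·330 = 287.5
CE = (287.5)² = 82656.25

$82,656.25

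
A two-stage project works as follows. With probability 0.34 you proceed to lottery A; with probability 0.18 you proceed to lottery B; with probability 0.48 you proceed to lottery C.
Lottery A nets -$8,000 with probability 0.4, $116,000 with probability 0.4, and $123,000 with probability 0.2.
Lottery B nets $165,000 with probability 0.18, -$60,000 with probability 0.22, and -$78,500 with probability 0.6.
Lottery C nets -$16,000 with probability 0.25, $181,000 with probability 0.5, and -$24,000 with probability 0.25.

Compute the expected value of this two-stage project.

$56,184

EV(A) = 0.4 × (-8000) + 0.4 × 116000 + 0.2 × 123000 = -3200 + 46400 + 24600 = 67800
EV(B) = 0.18 × 165000 + 0.22 × (-60000) + 0.6 × (-78500) = 29700 − 13200 − 47100 = -30600
EV(C) = 0.25 × (-16000) + 0.5 × 181000 + 0.25 × (-24000) = -4000 + 90500 − 6000 = 80500
Overall = 0.34 × 67800 + 0.18 × (-30600) + 0.48 × 80500 = 23052 − 5508 + 38640 = 56184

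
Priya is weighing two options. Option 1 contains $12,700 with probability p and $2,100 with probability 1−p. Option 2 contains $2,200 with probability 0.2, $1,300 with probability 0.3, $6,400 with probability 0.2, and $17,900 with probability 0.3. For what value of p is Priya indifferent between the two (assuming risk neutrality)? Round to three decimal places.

EV(Option 2) = 0.2 × 2200 + 0.3 × 1300 + 0.2 × 6400 + 0.3 × 17900 = 440 + 390 + 1280 + 5370 = 7480
p·12700 + (1−p)·2100 = 7480
10600p + 2100 = 7480
p = (7480 − 2100) / 10600

p = 0.508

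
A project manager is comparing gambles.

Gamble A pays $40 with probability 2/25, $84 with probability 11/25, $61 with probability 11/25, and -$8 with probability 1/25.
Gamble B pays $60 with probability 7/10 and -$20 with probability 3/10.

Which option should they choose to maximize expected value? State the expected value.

Gamble A ($66.68)

Gamble A = 2/25 × 40 + 11/25 × 84 + 11/25 × 61 + 1/25 × (-8) = 3.2 + 36.96 + 26.84 − 0.32 = 66.68
Gamble B = 7/10 × 60 + 3/10 × (-20) = 42 − 6 = 36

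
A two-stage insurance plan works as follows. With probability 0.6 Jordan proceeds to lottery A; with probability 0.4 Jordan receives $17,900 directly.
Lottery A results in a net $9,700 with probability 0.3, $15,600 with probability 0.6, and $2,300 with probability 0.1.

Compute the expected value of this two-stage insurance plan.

$14,660

EV(A) = 0.3 × 9700 + 0.6 × 15600 + 0.1 × 2300 = 2910 + 9360 + 230 = 12500
Branch B: 17900 (certain)
Overall = 0.6 × 12500 + 0.4 × 17900 = 7500 + 7160 = 14660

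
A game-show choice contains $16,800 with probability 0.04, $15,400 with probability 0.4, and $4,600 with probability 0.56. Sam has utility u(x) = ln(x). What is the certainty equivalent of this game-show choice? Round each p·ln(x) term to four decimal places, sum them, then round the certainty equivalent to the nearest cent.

E[u] = 0.04·ln(16800) + 0.4·ln(15400) + 0.56·ln(4600) = 0.3892 + 3.8568 + 4.7229 = 8.9689
CE = e^8.9689 ≈ 7854.96

$7,854.96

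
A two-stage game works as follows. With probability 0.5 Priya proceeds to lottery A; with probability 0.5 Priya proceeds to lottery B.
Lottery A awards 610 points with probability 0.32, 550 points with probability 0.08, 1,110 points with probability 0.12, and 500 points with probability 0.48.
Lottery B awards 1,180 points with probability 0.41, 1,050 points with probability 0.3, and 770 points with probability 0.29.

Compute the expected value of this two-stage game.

EV(A) = 0.32 × 610 + 0.08 × 550 + 0.12 × 1110 + 0.48 × 500 = 195.2 + 44 + 133.2 + 240 = 612.4
EV(B) = 0.41 × 1180 + 0.3 × 1050 + 0.29 × 770 = 483.8 + 315 + 223.3 = 1022.1
Overall = 0.5 × 612.4 + 0.5 × 1022.1 = 306.2 + 511.05 = 817.25

817.25 points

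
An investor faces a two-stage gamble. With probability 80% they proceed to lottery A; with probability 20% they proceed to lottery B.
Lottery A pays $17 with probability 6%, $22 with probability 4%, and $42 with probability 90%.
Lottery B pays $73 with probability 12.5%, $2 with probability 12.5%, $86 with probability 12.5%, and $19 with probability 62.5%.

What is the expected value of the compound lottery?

$38.16

EV(A) = 0.06 × 17 + 0.04 × 22 + 0.9 × 42 = 1.02 + 0.88 + 37.8 = 39.7
EV(B) = 0.125 × 73 + 0.125 × 2 + 0.125 × 86 + 0.625 × 19 = 9.125 + 0.25 + 10.75 + 11.875 = 32
Overall = 0.8 × 39.7 + 0.2 × 32 = 31.76 + 6.4 = 38.16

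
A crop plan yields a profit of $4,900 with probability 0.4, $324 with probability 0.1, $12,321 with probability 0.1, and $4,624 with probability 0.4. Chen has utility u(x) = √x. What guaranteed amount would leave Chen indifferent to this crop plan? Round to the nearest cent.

$4,637.61

E[u] = 0.4·√4900 + 0.1·√324 + 0.1·√12321 + 0.4·√4624 = 0.4·70 + 0.1·18 + 0.1·111 + 0.4·68 = 68.1
CE = (68.1)² = 4637.61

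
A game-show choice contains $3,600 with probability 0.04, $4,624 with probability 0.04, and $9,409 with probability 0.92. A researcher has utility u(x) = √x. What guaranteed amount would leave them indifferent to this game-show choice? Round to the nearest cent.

E[u] = 0.04·√3600 + 0.04·√4624 + 0.92·√9409 = 0.04·60 + 0.04·68 + 0.92·97 = 94.36
CE = (94.36)² = 8903.8096

$8,903.81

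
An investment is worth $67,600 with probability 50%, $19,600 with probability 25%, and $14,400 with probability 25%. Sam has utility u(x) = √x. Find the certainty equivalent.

E[u] = 0.5·√67600 + 0.25·√19600 + 0.25·√14400 = 0.5·260 + 0.25·140 + 0.25·120 = 195
CE = (195)² = 38025

$38,025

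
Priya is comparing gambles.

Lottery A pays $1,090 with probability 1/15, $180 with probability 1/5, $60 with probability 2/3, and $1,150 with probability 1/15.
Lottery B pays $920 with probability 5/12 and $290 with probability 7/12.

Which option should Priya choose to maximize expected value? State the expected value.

Lottery B ($552.50)

Lottery A = 1/15 × 1090 + 1/5 × 180 + 2/3 × 60 + 1/15 × 1150 = 72.6667 + 36 + 40 + 76.6667 = 225.3333
Lottery B = 5/12 × 920 + 7/12 × 290 = 383.3333 + 169.1667 = 552.5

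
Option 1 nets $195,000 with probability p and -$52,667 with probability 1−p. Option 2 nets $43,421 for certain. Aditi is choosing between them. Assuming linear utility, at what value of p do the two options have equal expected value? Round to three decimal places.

p·195000 + (1−p)·(-52667) = 43421
247667p − 52667 = 43421
p = (43421 + 52667) / 247667

p = 0.388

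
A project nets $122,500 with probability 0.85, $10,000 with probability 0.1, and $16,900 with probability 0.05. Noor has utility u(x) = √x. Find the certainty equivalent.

E[u] = 0.85·√122500 + 0.1·√10000 + 0.05·√16900 = 0.85·350 + 0.1·100 + 0.05·130 = 314
CE = (314)² = 98596

$98,596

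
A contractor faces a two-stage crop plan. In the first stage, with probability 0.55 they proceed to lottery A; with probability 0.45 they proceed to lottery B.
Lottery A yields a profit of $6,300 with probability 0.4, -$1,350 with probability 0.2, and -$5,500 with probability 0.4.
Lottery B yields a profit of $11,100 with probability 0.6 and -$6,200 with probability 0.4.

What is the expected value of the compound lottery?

EV(A) = 0.4 × 6300 + 0.2 × (-1350) + 0.4 × (-5500) = 2520 − 270 − 2200 = 50
EV(B) = 0.6 × 11100 + 0.4 × (-6200) = 6660 − 2480 = 4180
Overall = 0.55 × 50 + 0.45 × 4180 = 27.5 + 1881 = 1908.5

$1,908.50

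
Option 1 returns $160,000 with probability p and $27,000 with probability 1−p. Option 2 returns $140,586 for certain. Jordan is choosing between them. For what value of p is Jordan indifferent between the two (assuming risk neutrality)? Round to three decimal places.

p = 0.854

p·160000 + (1−p)·27000 = 140586
133000p + 27000 = 140586
p = (140586 − 27000) / 133000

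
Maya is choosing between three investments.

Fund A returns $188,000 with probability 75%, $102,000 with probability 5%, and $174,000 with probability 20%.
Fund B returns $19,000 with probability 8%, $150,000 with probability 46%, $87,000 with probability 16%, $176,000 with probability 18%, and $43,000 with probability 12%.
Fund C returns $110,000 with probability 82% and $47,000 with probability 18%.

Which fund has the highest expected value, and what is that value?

Fund A = 0.75 × 188000 + 0.05 × 102000 + 0.2 × 174000 = 141000 + 5100 + 34800 = 180900
Fund B = 0.08 × 19000 + 0.46 × 150000 + 0.16 × 87000 + 0.18 × 176000 + 0.12 × 43000 = 1520 + 69000 + 13920 + 31680 + 5160 = 121280
Fund C = 0.82 × 110000 + 0.18 × 47000 = 90200 + 8460 = 98660

Fund A ($180,900)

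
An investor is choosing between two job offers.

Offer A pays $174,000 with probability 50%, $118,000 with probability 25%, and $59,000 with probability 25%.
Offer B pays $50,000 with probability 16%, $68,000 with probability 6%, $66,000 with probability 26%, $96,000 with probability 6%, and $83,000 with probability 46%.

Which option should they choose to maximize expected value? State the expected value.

Offer A = 0.5 × 174000 + 0.25 × 118000 + 0.25 × 59000 = 87000 + 29500 + 14750 = 131250
Offer B = 0.16 × 50000 + 0.06 × 68000 + 0.26 × 66000 + 0.06 × 96000 + 0.46 × 83000 = 8000 + 4080 + 17160 + 5760 + 38180 = 73180

Offer A ($131,250)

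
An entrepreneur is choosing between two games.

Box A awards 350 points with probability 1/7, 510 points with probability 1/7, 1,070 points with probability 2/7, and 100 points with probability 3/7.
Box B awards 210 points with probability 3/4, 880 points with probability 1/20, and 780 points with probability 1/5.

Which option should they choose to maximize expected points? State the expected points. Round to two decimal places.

Box A (471.43 points)

Box A = 1/7 × 350 + 1/7 × 510 + 2/7 × 1070 + 3/7 × 100 = 50 + 72.8571 + 305.7143 + 42.8571 = 471.4286
Box B = 3/4 × 210 + 1/20 × 880 + 1/5 × 780 = 157.5 + 44 + 156 = 357.5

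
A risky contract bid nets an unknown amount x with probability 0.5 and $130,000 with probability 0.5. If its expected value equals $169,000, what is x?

x = $208,000

0.5·x + 0.5·130000 = 169000
0.5·x = 169000 − 65000 = 104000
x = 104000 / 0.5 = 208000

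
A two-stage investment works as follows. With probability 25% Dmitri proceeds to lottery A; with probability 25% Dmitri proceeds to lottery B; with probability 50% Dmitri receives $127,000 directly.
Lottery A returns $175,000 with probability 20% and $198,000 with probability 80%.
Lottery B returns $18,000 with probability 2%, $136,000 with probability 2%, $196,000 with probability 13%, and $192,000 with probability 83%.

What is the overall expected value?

EV(A) = 0.2 × 175000 + 0.8 × 198000 = 35000 + 158400 = 193400
EV(B) = 0.02 × 18000 + 0.02 × 136000 + 0.13 × 196000 + 0.83 × 192000 = 360 + 2720 + 25480 + 159360 = 187920
Branch C: 127000 (certain)
Overall = 0.25 × 193400 + 0.25 × 187920 + 0.5 × 127000 = 48350 + 46980 + 63500 = 158830

$158,830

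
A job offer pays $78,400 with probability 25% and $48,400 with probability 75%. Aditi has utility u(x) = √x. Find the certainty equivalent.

E[u] = 0.25·√78400 + 0.75·√48400 = 0.25·280 + 0.75·220 = 235
CE = (235)² = 55225

$55,225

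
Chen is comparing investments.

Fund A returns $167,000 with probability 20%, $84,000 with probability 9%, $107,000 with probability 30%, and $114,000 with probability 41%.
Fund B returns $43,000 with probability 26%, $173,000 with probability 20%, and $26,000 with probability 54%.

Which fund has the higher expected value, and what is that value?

Fund A ($119,800)

Fund A = 0.2 × 167000 + 0.09 × 84000 + 0.3 × 107000 + 0.41 × 114000 = 33400 + 7560 + 32100 + 46740 = 119800
Fund B = 0.26 × 43000 + 0.2 × 173000 + 0.54 × 26000 = 11180 + 34600 + 14040 = 59820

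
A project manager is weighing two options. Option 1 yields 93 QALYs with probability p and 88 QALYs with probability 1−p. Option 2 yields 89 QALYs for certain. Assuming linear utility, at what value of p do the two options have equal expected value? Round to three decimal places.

p·93 + (1−p)·88 = 89
5p + 88 = 89
p = (89 − 88) / 5

p = 0.200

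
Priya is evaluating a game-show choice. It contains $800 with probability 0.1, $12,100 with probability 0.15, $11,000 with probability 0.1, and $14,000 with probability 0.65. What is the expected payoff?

EV = 0.1 × 800 + 0.15 × 12100 + 0.1 × 11000 + 0.65 × 14000 = 80 + 1815 + 1100 + 9100 = 12095

$12,095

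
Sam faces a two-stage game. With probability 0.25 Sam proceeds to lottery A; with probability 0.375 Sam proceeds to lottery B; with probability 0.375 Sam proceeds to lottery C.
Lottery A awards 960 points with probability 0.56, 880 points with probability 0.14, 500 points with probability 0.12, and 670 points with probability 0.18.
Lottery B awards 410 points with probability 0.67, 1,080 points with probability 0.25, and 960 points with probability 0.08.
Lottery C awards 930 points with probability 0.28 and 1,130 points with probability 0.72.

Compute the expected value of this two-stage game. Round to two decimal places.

846.16 points

EV(A) = 0.56 × 960 + 0.14 × 880 + 0.12 × 500 + 0.18 × 670 = 537.6 + 123.2 + 60 + 120.6 = 841.4
EV(B) = 0.67 × 410 + 0.25 × 1080 + 0.08 × 960 = 274.7 + 270 + 76.8 = 621.5
EV(C) = 0.28 × 930 + 0.72 × 1130 = 260.4 + 813.6 = 1074
Overall = 0.25 × 841.4 + 0.375 × 621.5 + 0.375 × 1074 = 210.35 + 233.0625 + 402.75 = 846.1625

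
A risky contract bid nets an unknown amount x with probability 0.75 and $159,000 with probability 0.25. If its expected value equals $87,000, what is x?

0.75·x + 0.25·159000 = 87000
0.75·x = 87000 − 39750 = 47250
x = 47250 / 0.75 = 63000

x = $63,000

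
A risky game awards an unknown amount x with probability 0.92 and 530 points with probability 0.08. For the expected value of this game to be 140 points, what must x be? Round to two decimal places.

0.92·x + 0.08·530 = 140
0.92·x = 140 − 42.4 = 97.6
x = 97.6 / 0.92 = 106.0870

x = 106.09 points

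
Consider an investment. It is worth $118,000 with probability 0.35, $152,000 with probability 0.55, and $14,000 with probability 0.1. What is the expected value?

$126,300

EV = 0.35 × 118000 + 0.55 × 152000 + 0.1 × 14000 = 41300 + 83600 + 1400 = 126300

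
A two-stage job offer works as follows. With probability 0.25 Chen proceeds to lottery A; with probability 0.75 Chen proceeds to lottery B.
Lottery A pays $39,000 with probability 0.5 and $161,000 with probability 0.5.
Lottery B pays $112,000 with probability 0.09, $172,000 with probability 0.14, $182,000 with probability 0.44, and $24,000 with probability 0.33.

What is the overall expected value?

$116,620

EV(A) = 0.5 × 39000 + 0.5 × 161000 = 19500 + 80500 = 100000
EV(B) = 0.09 × 112000 + 0.14 × 172000 + 0.44 × 182000 + 0.33 × 24000 = 10080 + 24080 + 80080 + 7920 = 122160
Overall = 0.25 × 100000 + 0.75 × 122160 = 25000 + 91620 = 116620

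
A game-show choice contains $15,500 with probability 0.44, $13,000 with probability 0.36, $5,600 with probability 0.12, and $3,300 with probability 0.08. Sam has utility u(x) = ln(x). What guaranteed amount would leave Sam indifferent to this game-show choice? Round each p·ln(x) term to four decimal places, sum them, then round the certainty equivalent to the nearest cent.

E[u] = 0.44·ln(15500) + 0.36·ln(13000) + 0.12·ln(5600) + 0.08·ln(3300) = 4.2454 + 3.4102 + 1.0357 + 0.6481 = 9.3394
CE = e^9.3394 ≈ 11377.58

$11,377.58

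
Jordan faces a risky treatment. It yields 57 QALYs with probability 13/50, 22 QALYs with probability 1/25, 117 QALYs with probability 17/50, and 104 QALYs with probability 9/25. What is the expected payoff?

EV = 13/50 × 57 + 1/25 × 22 + 17/50 × 117 + 9/25 × 104 = 14.82 + 0.88 + 39.78 + 37.44 = 92.92

92.92 QALYs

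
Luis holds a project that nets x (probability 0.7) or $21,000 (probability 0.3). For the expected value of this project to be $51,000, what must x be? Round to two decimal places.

0.7·x + 0.3·21000 = 51000
0.7·x = 51000 − 6300 = 44700
x = 44700 / 0.7 = 63857.1429

x = $63,857.14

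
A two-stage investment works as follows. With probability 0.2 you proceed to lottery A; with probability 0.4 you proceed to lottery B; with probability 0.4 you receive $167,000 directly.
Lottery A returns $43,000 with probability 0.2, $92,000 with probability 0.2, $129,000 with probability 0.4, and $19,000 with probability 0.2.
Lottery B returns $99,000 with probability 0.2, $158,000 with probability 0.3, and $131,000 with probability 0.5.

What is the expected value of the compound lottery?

EV(A) = 0.2 × 43000 + 0.2 × 92000 + 0.4 × 129000 + 0.2 × 19000 = 8600 + 18400 + 51600 + 3800 = 82400
EV(B) = 0.2 × 99000 + 0.3 × 158000 + 0.5 × 131000 = 19800 + 47400 + 65500 = 132700
Branch C: 167000 (certain)
Overall = 0.2 × 82400 + 0.4 × 132700 + 0.4 × 167000 = 16480 + 53080 + 66800 = 136360

$136,360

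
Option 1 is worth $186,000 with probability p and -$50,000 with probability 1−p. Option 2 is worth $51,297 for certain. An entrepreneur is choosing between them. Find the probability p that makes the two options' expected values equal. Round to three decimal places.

p·186000 + (1−p)·(-50000) = 51297
236000p − 50000 = 51297
p = (51297 + 50000) / 236000

p = 0.429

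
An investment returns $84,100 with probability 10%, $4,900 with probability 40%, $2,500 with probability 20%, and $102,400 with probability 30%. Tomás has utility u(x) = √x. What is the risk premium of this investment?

$15,021

E[u] = 0.1·√84100 + 0.4·√4900 + 0.2·√2500 + 0.3·√102400 = 0.1·290 + 0.4·70 + 0.2·50 + 0.3·320 = 163
CE = (163)² = 26569
Risk premium = EV − CE = 41590 − 26569 = 15021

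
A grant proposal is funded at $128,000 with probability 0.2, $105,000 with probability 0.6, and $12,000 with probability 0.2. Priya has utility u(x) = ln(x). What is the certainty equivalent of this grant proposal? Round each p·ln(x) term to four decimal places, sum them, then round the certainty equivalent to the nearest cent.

$70,791.91

E[u] = 0.2·ln(128000) + 0.6·ln(105000) + 0.2·ln(12000) = 2.3520 + 6.9370 + 1.8785 = 11.1675
CE = e^11.1675 ≈ 70791.91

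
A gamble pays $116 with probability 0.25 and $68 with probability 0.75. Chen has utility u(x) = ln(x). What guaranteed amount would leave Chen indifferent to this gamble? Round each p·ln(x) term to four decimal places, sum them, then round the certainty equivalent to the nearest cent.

E[u] = 0.25·ln(116) + 0.75·ln(68) = 1.1884 + 3.1646 = 4.3530
CE = e^4.3530 ≈ 77.71

$77.71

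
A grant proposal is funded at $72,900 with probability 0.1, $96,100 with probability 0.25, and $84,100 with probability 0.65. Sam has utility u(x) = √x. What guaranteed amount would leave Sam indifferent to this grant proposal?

$85,849

E[u] = 0.1·√72900 + 0.25·√96100 + 0.65·√84100 = 0.1·270 + 0.25·310 + 0.65·290 = 293
CE = (293)² = 85849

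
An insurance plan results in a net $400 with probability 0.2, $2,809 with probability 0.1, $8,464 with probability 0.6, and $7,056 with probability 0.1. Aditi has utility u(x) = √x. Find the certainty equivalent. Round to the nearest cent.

E[u] = 0.2·√400 + 0.1·√2809 + 0.6·√8464 + 0.1·√7056 = 0.2·20 + 0.1·53 + 0.6·92 + 0.1·84 = 72.9
CE = (72.9)² = 5314.41

$5,314.41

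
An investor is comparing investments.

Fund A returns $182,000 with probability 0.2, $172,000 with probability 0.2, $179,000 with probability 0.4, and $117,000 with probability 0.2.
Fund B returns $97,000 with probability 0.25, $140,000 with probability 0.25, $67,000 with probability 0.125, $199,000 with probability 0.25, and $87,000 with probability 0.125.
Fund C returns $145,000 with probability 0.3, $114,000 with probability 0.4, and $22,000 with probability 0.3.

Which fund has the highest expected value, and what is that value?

Fund A = 0.2 × 182000 + 0.2 × 172000 + 0.4 × 179000 + 0.2 × 117000 = 36400 + 34400 + 71600 + 23400 = 165800
Fund B = 0.25 × 97000 + 0.25 × 140000 + 0.125 × 67000 + 0.25 × 199000 + 0.125 × 87000 = 24250 + 35000 + 8375 + 49750 + 10875 = 128250
Fund C = 0.3 × 145000 + 0.4 × 114000 + 0.3 × 22000 = 43500 + 45600 + 6600 = 95700

Fund A ($165,800)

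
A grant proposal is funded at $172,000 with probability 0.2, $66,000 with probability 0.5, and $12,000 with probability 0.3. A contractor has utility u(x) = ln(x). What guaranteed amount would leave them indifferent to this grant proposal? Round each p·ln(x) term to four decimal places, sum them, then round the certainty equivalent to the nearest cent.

$47,930.15

E[u] = 0.2·ln(172000) + 0.5·ln(66000) + 0.3·ln(12000) = 2.4110 + 5.5487 + 2.8178 = 10.7775
CE = e^10.7775 ≈ 47930.15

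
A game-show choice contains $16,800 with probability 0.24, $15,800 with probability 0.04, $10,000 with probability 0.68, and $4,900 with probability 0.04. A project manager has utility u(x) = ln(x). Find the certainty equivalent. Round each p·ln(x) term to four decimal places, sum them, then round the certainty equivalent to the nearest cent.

$11,210.43

E[u] = 0.24·ln(16800) + 0.04·ln(15800) + 0.68·ln(10000) + 0.04·ln(4900) = 2.3350 + 0.3867 + 6.2630 + 0.3399 = 9.3246
CE = e^9.3246 ≈ 11210.43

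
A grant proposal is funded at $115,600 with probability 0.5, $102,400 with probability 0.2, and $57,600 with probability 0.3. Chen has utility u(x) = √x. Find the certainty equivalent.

E[u] = 0.5·√115600 + 0.2·√102400 + 0.3·√57600 = 0.5·340 + 0.2·320 + 0.3·240 = 306
CE = (306)² = 93636

$93,636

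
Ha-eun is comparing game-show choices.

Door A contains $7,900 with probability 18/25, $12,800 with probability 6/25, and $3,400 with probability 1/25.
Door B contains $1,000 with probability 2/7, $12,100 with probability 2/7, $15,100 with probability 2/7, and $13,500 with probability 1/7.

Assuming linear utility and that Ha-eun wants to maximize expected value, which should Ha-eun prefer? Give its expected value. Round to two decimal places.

Door B ($9,985.71)

Door A = 18/25 × 7900 + 6/25 × 12800 + 1/25 × 3400 = 5688 + 3072 + 136 = 8896
Door B = 2/7 × 1000 + 2/7 × 12100 + 2/7 × 15100 + 1/7 × 13500 = 285.7143 + 3457.1429 + 4314.2857 + 1928.5714 = 9985.7143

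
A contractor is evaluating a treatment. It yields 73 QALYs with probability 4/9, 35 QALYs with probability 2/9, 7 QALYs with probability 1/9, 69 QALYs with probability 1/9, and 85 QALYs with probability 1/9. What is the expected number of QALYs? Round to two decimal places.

EV = 4/9 × 73 + 2/9 × 35 + 1/9 × 7 + 1/9 × 69 + 1/9 × 85 = 32.4444 + 7.7778 + 0.7778 + 7.6667 + 9.4444 = 58.1111

58.11 QALYs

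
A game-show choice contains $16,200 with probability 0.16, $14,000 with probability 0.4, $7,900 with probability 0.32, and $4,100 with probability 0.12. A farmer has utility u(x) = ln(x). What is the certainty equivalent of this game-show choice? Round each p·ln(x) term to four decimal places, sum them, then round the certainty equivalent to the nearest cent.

E[u] = 0.16·ln(16200) + 0.4·ln(14000) + 0.32·ln(7900) + 0.12·ln(4100) = 1.5508 + 3.8187 + 2.8719 + 0.9982 = 9.2396
CE = e^9.2396 ≈ 10296.92

$10,296.92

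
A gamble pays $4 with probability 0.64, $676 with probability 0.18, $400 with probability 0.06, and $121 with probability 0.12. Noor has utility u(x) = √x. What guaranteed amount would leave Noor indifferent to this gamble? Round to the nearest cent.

E[u] = 0.64·√4 + 0.18·√676 + 0.06·√400 + 0.12·√121 = 0.64·2 + 0.18·26 + 0.06·20 + 0.12·11 = 8.48
CE = (8.48)² = 71.9104

$71.91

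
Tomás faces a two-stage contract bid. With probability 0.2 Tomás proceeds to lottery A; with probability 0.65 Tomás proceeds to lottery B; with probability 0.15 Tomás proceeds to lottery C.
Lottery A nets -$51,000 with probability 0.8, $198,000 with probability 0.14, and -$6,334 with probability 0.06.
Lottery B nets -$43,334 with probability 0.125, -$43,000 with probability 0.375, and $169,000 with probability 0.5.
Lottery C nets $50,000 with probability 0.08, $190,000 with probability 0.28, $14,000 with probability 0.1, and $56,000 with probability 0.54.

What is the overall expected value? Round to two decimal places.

EV(A) = 0.8 × (-51000) + 0.14 × 198000 + 0.06 × (-6334) = -40800 + 27720 − 380.04 = -13460.04
EV(B) = 0.125 × (-43334) + 0.375 × (-43000) + 0.5 × 169000 = -5416.75 − 16125 + 84500 = 62958.25
EV(C) = 0.08 × 50000 + 0.28 × 190000 + 0.1 × 14000 + 0.54 × 56000 = 4000 + 53200 + 1400 + 30240 = 88840
Overall = 0.2 × (-13460.04) + 0.65 × 62958.25 + 0.15 × 88840 = -2692.008 + 40922.8625 + 13326 = 51556.8545

$51,556.85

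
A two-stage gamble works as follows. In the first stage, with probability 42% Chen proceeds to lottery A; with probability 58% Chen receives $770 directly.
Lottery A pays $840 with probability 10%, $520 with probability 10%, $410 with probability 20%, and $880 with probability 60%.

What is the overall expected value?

$759.92

EV(A) = 0.1 × 840 + 0.1 × 520 + 0.2 × 410 + 0.6 × 880 = 84 + 52 + 82 + 528 = 746
Branch B: 770 (certain)
Overall = 0.42 × 746 + 0.58 × 770 = 313.32 + 446.6 = 759.92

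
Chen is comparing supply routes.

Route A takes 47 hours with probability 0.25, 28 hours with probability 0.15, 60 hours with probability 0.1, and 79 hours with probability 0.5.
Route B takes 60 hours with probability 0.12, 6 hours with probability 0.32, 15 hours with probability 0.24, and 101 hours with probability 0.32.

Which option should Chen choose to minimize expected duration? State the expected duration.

Route A = 0.25 × 47 + 0.15 × 28 + 0.1 × 60 + 0.5 × 79 = 11.75 + 4.2 + 6 + 39.5 = 61.45
Route B = 0.12 × 60 + 0.32 × 6 + 0.24 × 15 + 0.32 × 101 = 7.2 + 1.92 + 3.6 + 32.32 = 45.04

Route B (45.04 hours)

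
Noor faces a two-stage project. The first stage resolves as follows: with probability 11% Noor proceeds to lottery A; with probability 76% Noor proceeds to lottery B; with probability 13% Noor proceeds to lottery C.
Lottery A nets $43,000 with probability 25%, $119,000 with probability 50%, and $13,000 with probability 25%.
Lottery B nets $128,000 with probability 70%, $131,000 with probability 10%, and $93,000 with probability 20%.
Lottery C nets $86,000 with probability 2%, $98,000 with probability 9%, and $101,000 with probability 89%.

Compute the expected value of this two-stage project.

EV(A) = 0.25 × 43000 + 0.5 × 119000 + 0.25 × 13000 = 10750 + 59500 + 3250 = 73500
EV(B) = 0.7 × 128000 + 0.1 × 131000 + 0.2 × 93000 = 89600 + 13100 + 18600 = 121300
EV(C) = 0.02 × 86000 + 0.09 × 98000 + 0.89 × 101000 = 1720 + 8820 + 89890 = 100430
Overall = 0.11 × 73500 + 0.76 × 121300 + 0.13 × 100430 = 8085 + 92188 + 13055.9 = 113328.9

$113,328.90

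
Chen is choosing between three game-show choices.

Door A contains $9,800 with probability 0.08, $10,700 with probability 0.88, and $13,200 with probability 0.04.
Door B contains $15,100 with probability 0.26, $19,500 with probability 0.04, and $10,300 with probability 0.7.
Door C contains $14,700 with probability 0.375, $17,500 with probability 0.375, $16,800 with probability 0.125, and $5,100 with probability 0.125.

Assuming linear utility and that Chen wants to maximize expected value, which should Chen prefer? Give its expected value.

Door C ($14,812.50)

Door A = 0.08 × 9800 + 0.88 × 10700 + 0.04 × 13200 = 784 + 9416 + 528 = 10728
Door B = 0.26 × 15100 + 0.04 × 19500 + 0.7 × 10300 = 3926 + 780 + 7210 = 11916
Door C = 0.375 × 14700 + 0.375 × 17500 + 0.125 × 16800 + 0.125 × 5100 = 5512.5 + 6562.5 + 2100 + 637.5 = 14812.5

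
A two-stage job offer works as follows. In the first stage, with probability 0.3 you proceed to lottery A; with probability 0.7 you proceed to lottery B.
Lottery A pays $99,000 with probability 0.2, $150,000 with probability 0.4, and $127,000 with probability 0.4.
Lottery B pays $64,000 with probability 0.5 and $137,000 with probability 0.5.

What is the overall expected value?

EV(A) = 0.2 × 99000 + 0.4 × 150000 + 0.4 × 127000 = 19800 + 60000 + 50800 = 130600
EV(B) = 0.5 × 64000 + 0.5 × 137000 = 32000 + 68500 = 100500
Overall = 0.3 × 130600 + 0.7 × 100500 = 39180 + 70350 = 109530

$109,530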